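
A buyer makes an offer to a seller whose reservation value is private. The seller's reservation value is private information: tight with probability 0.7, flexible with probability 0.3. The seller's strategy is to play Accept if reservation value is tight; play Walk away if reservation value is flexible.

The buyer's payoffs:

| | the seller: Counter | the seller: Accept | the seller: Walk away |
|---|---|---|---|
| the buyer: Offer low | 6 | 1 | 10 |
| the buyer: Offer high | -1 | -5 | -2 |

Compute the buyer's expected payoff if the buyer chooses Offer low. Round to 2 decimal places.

3.70

E[Offer low] = 0.7·1 + 0.3·10 = 0.7 + 3 = 3.7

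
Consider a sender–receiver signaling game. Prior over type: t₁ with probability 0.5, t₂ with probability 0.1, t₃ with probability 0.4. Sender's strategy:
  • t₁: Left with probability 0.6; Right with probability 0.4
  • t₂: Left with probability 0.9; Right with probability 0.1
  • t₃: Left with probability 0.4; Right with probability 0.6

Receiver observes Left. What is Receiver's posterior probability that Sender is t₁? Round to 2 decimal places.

P(Left) = 0.5·0.6 + 0.1·0.9 + 0.4·0.4 = 0.55
P(t₁ | Left) = (0.5·0.6) / 0.55 = 0.3 / 0.55 = 0.545455

0.55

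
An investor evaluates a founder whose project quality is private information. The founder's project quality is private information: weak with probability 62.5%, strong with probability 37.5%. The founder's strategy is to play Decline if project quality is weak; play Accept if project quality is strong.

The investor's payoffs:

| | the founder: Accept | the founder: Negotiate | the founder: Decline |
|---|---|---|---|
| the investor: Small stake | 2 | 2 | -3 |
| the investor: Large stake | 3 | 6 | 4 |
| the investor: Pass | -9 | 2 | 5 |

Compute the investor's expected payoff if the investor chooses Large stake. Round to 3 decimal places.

3.625

E[Large stake] = 0.625·4 + 0.375·3 = 2.5 + 1.125 = 3.625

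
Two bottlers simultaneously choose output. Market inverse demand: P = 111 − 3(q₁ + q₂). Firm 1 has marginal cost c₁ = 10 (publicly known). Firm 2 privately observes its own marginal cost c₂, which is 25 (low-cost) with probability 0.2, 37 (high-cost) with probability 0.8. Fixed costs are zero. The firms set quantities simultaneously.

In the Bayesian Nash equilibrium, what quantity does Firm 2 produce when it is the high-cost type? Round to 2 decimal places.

Type-c best response for Firm 2: q₂(c) = (111 − c)/6 − q₁/2.
Firm 1 maximizes expected profit; its first-order condition is 111 − 6q₁ − 3E[q₂] − 10 = 0.
Substituting E[q₂] and solving: E[c₂] = 34.6, so q₁ = (111 − 2·10 + 34.6)/9 = 13.9556.
q₂(high-cost) = (111 − 37 − 3·13.9556)/6 = 5.35556.

5.36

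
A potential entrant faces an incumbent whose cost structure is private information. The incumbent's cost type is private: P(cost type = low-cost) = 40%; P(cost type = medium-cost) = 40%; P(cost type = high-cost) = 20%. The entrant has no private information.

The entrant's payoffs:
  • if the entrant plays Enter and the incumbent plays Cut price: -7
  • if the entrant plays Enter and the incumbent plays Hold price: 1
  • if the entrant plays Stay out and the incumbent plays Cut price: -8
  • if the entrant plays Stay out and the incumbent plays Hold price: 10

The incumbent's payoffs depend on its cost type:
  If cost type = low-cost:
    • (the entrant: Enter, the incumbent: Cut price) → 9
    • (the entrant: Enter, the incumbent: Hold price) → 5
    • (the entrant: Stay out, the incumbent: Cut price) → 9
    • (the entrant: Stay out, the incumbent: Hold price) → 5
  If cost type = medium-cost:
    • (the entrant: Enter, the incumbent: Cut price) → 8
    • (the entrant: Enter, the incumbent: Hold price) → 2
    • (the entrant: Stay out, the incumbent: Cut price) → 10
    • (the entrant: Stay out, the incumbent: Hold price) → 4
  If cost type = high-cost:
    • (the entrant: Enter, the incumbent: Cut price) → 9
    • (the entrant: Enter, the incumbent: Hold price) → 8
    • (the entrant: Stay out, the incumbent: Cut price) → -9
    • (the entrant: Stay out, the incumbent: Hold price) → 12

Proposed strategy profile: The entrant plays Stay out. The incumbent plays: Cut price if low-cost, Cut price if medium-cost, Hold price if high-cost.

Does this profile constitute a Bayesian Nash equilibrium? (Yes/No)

Yes

The entrant plays Stay out: E[Stay out] = 0.4·(-8) + 0.4·(-8) + 0.2·(10) = -4.4; E[Enter] = -5.4. Best-responding. ✓
The incumbent (cost type low-cost), facing Stay out: Cut price gives 9, Hold price gives 5. Proposed Cut price is best. ✓
The incumbent (cost type medium-cost), facing Stay out: Cut price gives 10, Hold price gives 4. Proposed Cut price is best. ✓
The incumbent (cost type high-cost), facing Stay out: Cut price gives -9, Hold price gives 12. Proposed Hold price is best. ✓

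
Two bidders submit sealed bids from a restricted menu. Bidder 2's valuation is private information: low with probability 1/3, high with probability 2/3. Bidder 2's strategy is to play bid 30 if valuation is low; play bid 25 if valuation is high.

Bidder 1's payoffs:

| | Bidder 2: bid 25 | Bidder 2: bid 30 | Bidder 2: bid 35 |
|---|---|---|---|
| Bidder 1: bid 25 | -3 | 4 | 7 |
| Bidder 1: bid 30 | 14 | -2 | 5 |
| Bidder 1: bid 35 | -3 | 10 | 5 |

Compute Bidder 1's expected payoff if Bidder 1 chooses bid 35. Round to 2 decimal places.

Take the expectation over Bidder 2's valuation, weighting each type's action by its prior probability.
E[bid 35] = 1/3·10 + 2/3·(-3) = 10/3 + (-2) = 4/3

1.33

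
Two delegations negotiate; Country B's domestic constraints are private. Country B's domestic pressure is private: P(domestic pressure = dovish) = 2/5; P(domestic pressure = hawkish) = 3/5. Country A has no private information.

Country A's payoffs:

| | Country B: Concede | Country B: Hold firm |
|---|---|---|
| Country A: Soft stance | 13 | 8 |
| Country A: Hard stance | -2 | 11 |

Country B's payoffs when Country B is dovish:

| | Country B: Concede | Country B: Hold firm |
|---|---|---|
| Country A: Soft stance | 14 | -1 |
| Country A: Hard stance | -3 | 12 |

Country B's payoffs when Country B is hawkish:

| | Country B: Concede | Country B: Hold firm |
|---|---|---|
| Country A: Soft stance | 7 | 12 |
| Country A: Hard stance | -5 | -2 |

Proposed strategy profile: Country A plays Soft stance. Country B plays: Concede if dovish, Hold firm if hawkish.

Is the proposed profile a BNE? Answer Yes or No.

Yes

A profile is a BNE iff every type of every player is best-responding given beliefs about the other side.
Country A plays Soft stance: E[Soft stance] = 2/5·(13) + 3/5·(8) = 10; E[Hard stance] = 29/5. Best-responding. ✓
Country B (domestic pressure dovish), facing Soft stance: Concede gives 14, Hold firm gives -1. Proposed Concede is best. ✓
Country B (domestic pressure hawkish), facing Soft stance: Concede gives 7, Hold firm gives 12. Proposed Hold firm is best. ✓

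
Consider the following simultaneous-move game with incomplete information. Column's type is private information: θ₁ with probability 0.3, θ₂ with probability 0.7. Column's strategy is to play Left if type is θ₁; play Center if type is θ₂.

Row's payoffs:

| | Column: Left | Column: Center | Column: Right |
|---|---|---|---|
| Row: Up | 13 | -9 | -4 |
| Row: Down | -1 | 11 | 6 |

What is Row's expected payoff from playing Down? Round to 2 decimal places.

7.40

E[Down] = 0.3·(-1) + 0.7·11 = (-0.3) + 7.7 = 7.4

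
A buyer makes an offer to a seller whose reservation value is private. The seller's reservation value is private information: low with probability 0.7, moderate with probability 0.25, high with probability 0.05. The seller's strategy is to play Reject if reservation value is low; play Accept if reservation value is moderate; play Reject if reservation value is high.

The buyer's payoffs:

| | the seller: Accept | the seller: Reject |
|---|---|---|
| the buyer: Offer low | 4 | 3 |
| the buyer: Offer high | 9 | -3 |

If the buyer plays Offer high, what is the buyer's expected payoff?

E[Offer high] = 0.7·(-3) + 0.25·9 + 0.05·(-3) = (-2.1) + 2.25 + (-0.15) = 0

0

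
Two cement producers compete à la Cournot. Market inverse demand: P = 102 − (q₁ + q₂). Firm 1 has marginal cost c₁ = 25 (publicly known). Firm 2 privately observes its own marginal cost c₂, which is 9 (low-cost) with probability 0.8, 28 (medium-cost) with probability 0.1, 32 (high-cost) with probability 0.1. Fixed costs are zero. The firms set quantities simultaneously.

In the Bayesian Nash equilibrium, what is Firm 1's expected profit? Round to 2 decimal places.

Firm 2 with cost c maximizes (102 − (q₁+q₂) − c)·q₂, giving q₂(c) = (102 − c − q₁)/2.
E[c₂] = 0.8·9 + 0.1·28 + 0.1·32 = 13.2
Firm 1's FOC against E[q₂] yields q₁ = (102 − 2·25 + E[c₂])/3 = (102 − 50 + 13.2)/3 = 21.7333.
E[P] = 102 − (q₁ + E[q₂]) = 46.7333; Firm 1's expected profit = (E[P] − 25)·q₁ = (46.7333 − 25)·21.7333 = 472.338.

472.34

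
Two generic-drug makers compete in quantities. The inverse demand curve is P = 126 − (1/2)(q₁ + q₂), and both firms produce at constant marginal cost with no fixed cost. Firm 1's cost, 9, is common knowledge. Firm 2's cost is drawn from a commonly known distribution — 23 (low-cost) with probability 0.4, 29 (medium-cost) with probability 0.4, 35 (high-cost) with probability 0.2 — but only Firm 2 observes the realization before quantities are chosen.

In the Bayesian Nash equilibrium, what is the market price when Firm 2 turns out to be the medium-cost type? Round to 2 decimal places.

54.87

Type-c best response for Firm 2: q₂(c) = (126 − c) − q₁/2.
Firm 1 maximizes expected profit; its first-order condition is 126 − q₁ − (1/2)E[q₂] − 9 = 0.
Substituting E[q₂] and solving: E[c₂] = 27.8, so q₁ = (126 − 2·9 + 27.8)/(3/2) = 90.5333.
q₂(medium-cost) = 51.7333, so P = 126 − (1/2)·(90.5333 + 51.7333) = 54.8667.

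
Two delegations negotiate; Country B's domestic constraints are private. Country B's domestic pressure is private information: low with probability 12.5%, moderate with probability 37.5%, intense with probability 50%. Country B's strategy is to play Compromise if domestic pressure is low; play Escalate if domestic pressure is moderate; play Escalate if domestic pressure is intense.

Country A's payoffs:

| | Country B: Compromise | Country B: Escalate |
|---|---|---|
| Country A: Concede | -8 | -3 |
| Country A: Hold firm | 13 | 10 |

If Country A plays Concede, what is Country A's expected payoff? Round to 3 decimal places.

E[Concede] = 0.125·(-8) + 0.375·(-3) + 0.5·(-3) = (-1) + (-1.125) + (-1.5) = -3.625

-3.625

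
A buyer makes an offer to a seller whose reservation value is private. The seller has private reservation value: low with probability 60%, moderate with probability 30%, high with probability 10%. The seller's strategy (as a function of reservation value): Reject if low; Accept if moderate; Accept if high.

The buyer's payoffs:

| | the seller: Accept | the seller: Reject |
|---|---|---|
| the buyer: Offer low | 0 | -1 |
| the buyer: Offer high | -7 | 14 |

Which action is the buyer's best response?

E[Offer low] = 0.6·(-1) + 0.3·(0) + 0.1·(0) = -0.6
E[Offer high] = 0.6·(14) + 0.3·(-7) + 0.1·(-7) = 5.6
Best response: Offer high (5.6 is the largest).

Offer high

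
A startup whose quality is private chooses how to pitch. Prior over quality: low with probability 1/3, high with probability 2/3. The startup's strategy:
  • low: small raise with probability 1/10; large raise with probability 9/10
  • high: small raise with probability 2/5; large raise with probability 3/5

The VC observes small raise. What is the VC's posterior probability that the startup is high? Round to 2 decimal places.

0.89

P(small raise) = (1/3)·(1/10) + (2/3)·(2/5) = 3/10
P(high | small raise) = ((2/3)·(2/5)) / (3/10) = (4/15) / (3/10) = 8/9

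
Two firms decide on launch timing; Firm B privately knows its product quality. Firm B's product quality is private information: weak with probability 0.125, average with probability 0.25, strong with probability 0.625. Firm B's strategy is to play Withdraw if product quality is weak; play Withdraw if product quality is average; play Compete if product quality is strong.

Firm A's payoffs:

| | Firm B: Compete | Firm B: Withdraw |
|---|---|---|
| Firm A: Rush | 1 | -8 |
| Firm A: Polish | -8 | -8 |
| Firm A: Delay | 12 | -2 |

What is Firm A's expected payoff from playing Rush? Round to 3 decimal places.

E[Rush] = 0.125·(-8) + 0.25·(-8) + 0.625·1 = (-1) + (-2) + 0.625 = -2.375

-2.375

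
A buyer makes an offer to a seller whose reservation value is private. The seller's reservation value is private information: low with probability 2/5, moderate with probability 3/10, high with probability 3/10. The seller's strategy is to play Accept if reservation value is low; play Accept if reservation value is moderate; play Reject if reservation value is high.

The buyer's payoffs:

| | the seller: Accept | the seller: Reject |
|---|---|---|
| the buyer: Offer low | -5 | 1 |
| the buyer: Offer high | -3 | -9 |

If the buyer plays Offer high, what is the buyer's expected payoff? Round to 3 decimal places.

E[Offer high] = 2/5·(-3) + 3/10·(-3) + 3/10·(-9) = (-6/5) + (-9/10) + (-27/10) = -24/5

-4.800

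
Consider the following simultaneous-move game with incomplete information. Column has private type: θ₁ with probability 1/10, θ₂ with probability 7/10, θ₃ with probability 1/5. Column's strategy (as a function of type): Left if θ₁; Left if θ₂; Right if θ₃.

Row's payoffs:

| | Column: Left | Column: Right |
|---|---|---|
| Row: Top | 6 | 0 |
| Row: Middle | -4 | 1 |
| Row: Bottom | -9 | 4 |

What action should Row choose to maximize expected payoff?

Top

Compute Row's expected payoff for each action, taking the expectation over Column's type.
E[Top] = 1/10·(6) + 7/10·(6) + 1/5·(0) = 24/5
E[Middle] = 1/10·(-4) + 7/10·(-4) + 1/5·(1) = -3
E[Bottom] = 1/10·(-9) + 7/10·(-9) + 1/5·(4) = -32/5
Best response: Top (24/5 is the largest).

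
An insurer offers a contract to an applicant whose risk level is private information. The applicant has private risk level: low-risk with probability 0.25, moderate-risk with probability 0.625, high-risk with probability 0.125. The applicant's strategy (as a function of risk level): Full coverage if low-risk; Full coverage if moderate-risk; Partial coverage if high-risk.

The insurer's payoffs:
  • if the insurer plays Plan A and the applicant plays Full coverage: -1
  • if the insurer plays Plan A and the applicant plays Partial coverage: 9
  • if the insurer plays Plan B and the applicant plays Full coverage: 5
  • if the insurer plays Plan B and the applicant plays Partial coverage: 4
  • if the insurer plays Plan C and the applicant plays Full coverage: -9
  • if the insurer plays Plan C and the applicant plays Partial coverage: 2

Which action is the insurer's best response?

E[Plan A] = 0.25·(-1) + 0.625·(-1) + 0.125·(9) = 0.25
E[Plan B] = 0.25·(5) + 0.625·(5) + 0.125·(4) = 4.875
E[Plan C] = 0.25·(-9) + 0.625·(-9) + 0.125·(2) = -7.625
Best response: Plan B (4.875 is the largest).

Plan B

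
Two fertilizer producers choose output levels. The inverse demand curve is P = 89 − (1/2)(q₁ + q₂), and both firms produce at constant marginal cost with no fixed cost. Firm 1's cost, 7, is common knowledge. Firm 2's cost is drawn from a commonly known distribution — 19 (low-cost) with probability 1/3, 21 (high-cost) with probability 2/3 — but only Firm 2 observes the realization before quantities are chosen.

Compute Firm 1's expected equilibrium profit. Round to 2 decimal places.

2019.65

Firm 2 with cost c maximizes (89 − (1/2)(q₁+q₂) − c)·q₂, giving q₂(c) = (89 − c − (1/2)q₁).
E[c₂] = 1/3·19 + 2/3·21 = 20.3333
Firm 1's FOC against E[q₂] yields q₁ = (89 − 2·7 + E[c₂])/(3/2) = (89 − 14 + 20.3333)/(3/2) = 63.5556.
E[P] = 89 − (1/2)·(q₁ + E[q₂]) = 38.7778; Firm 1's expected profit = (E[P] − 7)·q₁ = (38.7778 − 7)·63.5556 = 2019.65.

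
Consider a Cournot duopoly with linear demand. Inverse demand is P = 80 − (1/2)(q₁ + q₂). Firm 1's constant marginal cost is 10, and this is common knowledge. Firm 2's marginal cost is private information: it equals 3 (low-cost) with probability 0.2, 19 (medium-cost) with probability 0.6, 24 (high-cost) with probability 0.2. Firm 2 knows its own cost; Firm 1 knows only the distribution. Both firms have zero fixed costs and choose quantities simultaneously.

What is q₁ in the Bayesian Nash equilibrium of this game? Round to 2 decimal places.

Type-c best response for Firm 2: q₂(c) = (80 − c) − q₁/2.
Firm 1 maximizes expected profit; its first-order condition is 80 − q₁ − (1/2)E[q₂] − 10 = 0.
Substituting E[q₂] and solving: E[c₂] = 16.8, so q₁ = (80 − 2·10 + 16.8)/(3/2) = 51.2.

51.20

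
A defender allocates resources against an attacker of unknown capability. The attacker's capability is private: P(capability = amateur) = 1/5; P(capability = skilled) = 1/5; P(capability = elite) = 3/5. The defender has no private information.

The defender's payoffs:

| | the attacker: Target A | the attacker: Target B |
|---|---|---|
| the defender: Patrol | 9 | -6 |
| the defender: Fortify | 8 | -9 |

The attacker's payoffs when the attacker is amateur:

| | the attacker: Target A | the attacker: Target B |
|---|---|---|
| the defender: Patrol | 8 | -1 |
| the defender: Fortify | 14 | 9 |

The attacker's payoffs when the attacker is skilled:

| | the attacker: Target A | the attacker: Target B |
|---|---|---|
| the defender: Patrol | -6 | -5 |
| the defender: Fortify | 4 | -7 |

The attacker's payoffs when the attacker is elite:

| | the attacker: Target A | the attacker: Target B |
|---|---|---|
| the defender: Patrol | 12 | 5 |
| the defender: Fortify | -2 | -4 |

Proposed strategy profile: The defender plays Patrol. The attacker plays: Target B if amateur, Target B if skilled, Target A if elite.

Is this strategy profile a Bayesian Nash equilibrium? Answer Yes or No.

No

The defender plays Patrol: E[Patrol] = 1/5·(-6) + 1/5·(-6) + 3/5·(9) = 3; E[Fortify] = 6/5. Best-responding. ✓
The attacker (capability amateur), facing Patrol: Target A gives 8, Target B gives -1. Proposed Target B is not best — profitable deviation exists. ✗
The attacker (capability skilled), facing Patrol: Target A gives -6, Target B gives -5. Proposed Target B is best. ✓
The attacker (capability elite), facing Patrol: Target A gives 12, Target B gives 5. Proposed Target A is best. ✓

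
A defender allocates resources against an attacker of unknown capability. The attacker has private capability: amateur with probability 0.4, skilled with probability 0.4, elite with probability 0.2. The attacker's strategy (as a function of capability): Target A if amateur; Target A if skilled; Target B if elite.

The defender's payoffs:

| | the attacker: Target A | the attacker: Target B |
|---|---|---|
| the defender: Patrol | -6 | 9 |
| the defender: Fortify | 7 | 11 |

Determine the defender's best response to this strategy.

Fortify

E[Patrol] = 0.4·(-6) + 0.4·(-6) + 0.2·(9) = -3
E[Fortify] = 0.4·(7) + 0.4·(7) + 0.2·(11) = 7.8
Best response: Fortify (7.8 is the largest).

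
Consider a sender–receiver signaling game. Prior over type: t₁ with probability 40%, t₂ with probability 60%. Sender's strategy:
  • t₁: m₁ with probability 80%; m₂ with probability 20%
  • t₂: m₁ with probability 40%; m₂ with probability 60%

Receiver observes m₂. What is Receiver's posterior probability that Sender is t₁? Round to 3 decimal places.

P(m₂) = 0.4·0.2 + 0.6·0.6 = 0.44
P(t₁ | m₂) = (0.4·0.2) / 0.44 = 0.08 / 0.44 = 0.181818

0.182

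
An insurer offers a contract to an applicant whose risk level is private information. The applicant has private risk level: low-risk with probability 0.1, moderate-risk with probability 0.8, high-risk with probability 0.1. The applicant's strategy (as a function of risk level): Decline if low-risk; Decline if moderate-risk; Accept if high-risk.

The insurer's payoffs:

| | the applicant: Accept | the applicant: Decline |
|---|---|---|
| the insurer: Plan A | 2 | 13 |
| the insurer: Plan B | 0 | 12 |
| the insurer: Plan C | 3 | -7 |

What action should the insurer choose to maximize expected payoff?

Plan A

Compute the insurer's expected payoff for each action, taking the expectation over the applicant's type.
E[Plan A] = 0.1·(13) + 0.8·(13) + 0.1·(2) = 11.9
E[Plan B] = 0.1·(12) + 0.8·(12) + 0.1·(0) = 10.8
E[Plan C] = 0.1·(-7) + 0.8·(-7) + 0.1·(3) = -6
Best response: Plan A (11.9 is the largest).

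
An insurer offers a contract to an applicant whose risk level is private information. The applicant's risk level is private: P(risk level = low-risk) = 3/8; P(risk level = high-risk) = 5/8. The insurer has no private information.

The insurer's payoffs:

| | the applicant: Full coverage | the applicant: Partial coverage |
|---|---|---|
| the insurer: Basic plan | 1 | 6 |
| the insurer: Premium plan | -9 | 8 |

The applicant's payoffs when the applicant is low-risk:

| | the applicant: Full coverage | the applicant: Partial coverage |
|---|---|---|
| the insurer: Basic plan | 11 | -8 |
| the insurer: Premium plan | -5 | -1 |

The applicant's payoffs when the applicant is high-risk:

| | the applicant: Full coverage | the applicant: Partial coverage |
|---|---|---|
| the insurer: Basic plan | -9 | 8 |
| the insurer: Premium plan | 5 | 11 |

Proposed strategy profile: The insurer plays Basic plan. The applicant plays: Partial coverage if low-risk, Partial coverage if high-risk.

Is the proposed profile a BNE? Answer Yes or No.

No

The insurer plays Basic plan: E[Basic plan] = 3/8·(6) + 5/8·(6) = 6; E[Premium plan] = 8. Not best-responding. ✗
The applicant (risk level low-risk), facing Basic plan: Full coverage gives 11, Partial coverage gives -8. Proposed Partial coverage is not best — profitable deviation exists. ✗
The applicant (risk level high-risk), facing Basic plan: Full coverage gives -9, Partial coverage gives 8. Proposed Partial coverage is best. ✓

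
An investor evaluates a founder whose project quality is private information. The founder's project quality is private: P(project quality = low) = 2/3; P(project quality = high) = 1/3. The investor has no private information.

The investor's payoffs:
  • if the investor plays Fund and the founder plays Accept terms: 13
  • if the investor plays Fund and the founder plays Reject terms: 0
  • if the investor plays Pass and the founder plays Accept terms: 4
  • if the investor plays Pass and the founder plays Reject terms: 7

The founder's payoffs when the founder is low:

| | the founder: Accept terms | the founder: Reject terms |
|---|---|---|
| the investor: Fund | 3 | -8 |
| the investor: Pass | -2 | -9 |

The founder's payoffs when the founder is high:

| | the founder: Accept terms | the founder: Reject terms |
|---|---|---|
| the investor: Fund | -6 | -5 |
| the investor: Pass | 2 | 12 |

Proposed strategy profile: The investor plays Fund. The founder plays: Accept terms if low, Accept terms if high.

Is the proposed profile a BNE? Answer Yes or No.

The investor plays Fund: E[Fund] = 2/3·(13) + 1/3·(13) = 13; E[Pass] = 4. Best-responding. ✓
The founder (project quality low), facing Fund: Accept terms gives 3, Reject terms gives -8. Proposed Accept terms is best. ✓
The founder (project quality high), facing Fund: Accept terms gives -6, Reject terms gives -5. Proposed Accept terms is not best — profitable deviation exists. ✗

No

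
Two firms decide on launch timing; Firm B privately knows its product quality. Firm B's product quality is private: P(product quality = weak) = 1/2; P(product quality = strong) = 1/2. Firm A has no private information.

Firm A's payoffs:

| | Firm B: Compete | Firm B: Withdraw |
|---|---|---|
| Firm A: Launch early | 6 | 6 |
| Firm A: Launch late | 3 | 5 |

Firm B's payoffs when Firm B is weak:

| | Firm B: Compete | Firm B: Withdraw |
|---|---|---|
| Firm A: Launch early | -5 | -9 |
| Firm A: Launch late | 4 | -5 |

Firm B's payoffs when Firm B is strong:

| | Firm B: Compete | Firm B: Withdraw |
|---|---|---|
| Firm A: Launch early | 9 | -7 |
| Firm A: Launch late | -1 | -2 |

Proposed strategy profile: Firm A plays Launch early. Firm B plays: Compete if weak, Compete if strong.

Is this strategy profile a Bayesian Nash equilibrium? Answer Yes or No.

Yes

Firm A plays Launch early: E[Launch early] = 1/2·(6) + 1/2·(6) = 6; E[Launch late] = 3. Best-responding. ✓
Firm B (product quality weak), facing Launch early: Compete gives -5, Withdraw gives -9. Proposed Compete is best. ✓
Firm B (product quality strong), facing Launch early: Compete gives 9, Withdraw gives -7. Proposed Compete is best. ✓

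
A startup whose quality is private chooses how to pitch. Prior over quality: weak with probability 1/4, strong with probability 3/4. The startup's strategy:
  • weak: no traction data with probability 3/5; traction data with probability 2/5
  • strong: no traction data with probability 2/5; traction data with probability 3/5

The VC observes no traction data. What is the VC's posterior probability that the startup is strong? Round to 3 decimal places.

0.667

P(no traction data) = (1/4)·(3/5) + (3/4)·(2/5) = 9/20
P(strong | no traction data) = ((3/4)·(2/5)) / (9/20) = (3/10) / (9/20) = 2/3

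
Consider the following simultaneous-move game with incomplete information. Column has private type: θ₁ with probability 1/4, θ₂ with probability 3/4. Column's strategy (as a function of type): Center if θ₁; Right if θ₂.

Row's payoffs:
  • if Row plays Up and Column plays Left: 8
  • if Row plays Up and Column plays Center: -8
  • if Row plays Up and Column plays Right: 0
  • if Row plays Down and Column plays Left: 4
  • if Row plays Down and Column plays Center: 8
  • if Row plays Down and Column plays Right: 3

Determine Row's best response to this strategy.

Down

E[Up] = 1/4·(-8) + 3/4·(0) = -2
E[Down] = 1/4·(8) + 3/4·(3) = 17/4
Best response: Down (17/4 is the largest).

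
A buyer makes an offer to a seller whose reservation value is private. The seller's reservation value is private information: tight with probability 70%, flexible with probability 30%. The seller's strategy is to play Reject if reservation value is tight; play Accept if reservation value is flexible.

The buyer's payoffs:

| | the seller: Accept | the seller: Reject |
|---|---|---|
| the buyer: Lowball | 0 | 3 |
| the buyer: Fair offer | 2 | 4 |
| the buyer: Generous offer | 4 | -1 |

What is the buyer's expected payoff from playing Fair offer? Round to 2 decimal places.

3.40

E[Fair offer] = 0.7·4 + 0.3·2 = 2.8 + 0.6 = 3.4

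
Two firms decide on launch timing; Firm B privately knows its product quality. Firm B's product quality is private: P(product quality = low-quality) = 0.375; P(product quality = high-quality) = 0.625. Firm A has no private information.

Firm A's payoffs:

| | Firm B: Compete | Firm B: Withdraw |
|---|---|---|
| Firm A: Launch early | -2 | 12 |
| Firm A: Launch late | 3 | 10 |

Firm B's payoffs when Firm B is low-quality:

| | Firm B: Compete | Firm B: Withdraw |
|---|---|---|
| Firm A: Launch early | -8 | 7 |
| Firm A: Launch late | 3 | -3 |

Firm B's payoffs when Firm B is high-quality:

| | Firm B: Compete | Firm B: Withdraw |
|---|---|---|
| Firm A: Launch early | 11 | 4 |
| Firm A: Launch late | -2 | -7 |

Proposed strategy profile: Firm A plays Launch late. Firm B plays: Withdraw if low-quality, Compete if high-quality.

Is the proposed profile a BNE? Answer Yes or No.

No

Firm A plays Launch late: E[Launch late] = 0.375·(10) + 0.625·(3) = 5.625; E[Launch early] = 3.25. Best-responding. ✓
Firm B (product quality low-quality), facing Launch late: Compete gives 3, Withdraw gives -3. Proposed Withdraw is not best — profitable deviation exists. ✗
Firm B (product quality high-quality), facing Launch late: Compete gives -2, Withdraw gives -7. Proposed Compete is best. ✓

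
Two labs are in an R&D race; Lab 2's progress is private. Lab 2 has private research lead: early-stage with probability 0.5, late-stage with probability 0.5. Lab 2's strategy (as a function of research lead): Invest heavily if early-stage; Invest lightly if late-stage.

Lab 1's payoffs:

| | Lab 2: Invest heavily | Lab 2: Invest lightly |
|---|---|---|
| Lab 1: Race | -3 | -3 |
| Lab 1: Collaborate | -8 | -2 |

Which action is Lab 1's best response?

E[Race] = 0.5·(-3) + 0.5·(-3) = -3
E[Collaborate] = 0.5·(-8) + 0.5·(-2) = -5
Best response: Race (-3 is the largest).

Race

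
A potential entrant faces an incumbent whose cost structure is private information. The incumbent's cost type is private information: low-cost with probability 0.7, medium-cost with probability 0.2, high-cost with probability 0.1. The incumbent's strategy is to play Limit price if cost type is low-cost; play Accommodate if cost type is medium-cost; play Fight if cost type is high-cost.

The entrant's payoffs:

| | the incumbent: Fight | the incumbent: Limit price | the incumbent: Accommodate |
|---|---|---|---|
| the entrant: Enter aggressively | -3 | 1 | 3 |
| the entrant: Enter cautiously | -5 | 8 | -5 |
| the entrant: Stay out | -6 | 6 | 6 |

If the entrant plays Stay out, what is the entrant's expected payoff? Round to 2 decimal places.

4.80

E[Stay out] = 0.7·6 + 0.2·6 + 0.1·(-6) = 4.2 + 1.2 + (-0.6) = 4.8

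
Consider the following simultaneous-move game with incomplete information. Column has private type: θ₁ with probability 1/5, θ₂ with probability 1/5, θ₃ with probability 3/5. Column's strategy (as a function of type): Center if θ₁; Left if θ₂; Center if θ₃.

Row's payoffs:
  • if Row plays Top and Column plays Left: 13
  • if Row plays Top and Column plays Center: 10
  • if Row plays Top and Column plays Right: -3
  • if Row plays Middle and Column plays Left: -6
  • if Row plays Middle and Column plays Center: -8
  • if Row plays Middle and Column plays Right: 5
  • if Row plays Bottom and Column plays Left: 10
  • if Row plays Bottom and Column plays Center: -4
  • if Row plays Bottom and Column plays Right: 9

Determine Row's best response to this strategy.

E[Top] = 1/5·(10) + 1/5·(13) + 3/5·(10) = 53/5
E[Middle] = 1/5·(-8) + 1/5·(-6) + 3/5·(-8) = -38/5
E[Bottom] = 1/5·(-4) + 1/5·(10) + 3/5·(-4) = -6/5
Best response: Top (53/5 is the largest).

Top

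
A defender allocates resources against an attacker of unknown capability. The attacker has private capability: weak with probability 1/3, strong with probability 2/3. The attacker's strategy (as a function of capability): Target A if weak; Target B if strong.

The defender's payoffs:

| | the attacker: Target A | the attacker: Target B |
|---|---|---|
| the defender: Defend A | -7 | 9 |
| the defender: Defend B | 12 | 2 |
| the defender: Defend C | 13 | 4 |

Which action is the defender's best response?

Compute the defender's expected payoff for each action, taking the expectation over the attacker's type.
E[Defend A] = 1/3·(-7) + 2/3·(9) = 11/3
E[Defend B] = 1/3·(12) + 2/3·(2) = 16/3
E[Defend C] = 1/3·(13) + 2/3·(4) = 7
Best response: Defend C (7 is the largest).

Defend C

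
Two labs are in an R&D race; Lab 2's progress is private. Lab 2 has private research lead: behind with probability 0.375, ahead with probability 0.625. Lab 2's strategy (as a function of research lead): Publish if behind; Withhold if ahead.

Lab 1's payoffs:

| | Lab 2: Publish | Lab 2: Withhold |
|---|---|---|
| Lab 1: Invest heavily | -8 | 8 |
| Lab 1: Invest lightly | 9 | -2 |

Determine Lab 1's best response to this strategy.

Invest lightly

E[Invest heavily] = 0.375·(-8) + 0.625·(8) = 2
E[Invest lightly] = 0.375·(9) + 0.625·(-2) = 2.125
Best response: Invest lightly (2.125 is the largest).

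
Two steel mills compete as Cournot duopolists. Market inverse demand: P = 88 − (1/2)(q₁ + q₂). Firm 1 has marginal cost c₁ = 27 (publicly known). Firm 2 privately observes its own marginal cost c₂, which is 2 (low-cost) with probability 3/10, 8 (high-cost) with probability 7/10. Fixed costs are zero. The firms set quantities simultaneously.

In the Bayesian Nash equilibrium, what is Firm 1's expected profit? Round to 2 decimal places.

Firm 2 with cost c maximizes (88 − (1/2)(q₁+q₂) − c)·q₂, giving q₂(c) = (88 − c − (1/2)q₁).
E[c₂] = 3/10·2 + 7/10·8 = 6.2
Firm 1's FOC against E[q₂] yields q₁ = (88 − 2·27 + E[c₂])/(3/2) = (88 − 54 + 6.2)/(3/2) = 26.8.
E[P] = 88 − (1/2)·(q₁ + E[q₂]) = 40.4; Firm 1's expected profit = (E[P] − 27)·q₁ = (40.4 − 27)·26.8 = 359.12.

359.12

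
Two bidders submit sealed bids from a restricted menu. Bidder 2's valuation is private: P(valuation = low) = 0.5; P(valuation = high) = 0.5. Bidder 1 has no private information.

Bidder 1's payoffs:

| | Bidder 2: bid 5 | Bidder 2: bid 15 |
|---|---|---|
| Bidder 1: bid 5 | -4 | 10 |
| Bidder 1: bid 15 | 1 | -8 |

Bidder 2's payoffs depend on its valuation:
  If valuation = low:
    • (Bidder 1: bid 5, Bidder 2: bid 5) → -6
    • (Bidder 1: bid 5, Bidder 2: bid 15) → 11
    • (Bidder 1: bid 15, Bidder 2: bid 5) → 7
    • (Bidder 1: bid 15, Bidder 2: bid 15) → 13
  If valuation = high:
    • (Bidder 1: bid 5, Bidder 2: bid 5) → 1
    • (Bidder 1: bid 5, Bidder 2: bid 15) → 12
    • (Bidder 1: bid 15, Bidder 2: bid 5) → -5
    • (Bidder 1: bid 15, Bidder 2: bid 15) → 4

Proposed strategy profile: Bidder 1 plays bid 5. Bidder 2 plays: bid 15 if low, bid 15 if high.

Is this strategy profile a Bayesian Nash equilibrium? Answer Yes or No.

Bidder 1 plays bid 5: E[bid 5] = 0.5·(10) + 0.5·(10) = 10; E[bid 15] = -8. Best-responding. ✓
Bidder 2 (valuation low), facing bid 5: bid 5 gives -6, bid 15 gives 11. Proposed bid 15 is best. ✓
Bidder 2 (valuation high), facing bid 5: bid 5 gives 1, bid 15 gives 12. Proposed bid 15 is best. ✓

Yes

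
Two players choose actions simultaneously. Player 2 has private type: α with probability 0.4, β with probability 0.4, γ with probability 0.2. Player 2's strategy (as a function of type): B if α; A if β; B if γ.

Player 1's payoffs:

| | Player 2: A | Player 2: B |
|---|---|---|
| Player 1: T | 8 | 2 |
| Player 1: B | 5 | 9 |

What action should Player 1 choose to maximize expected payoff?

Compute Player 1's expected payoff for each action, taking the expectation over Player 2's type.
E[T] = 0.4·(2) + 0.4·(8) + 0.2·(2) = 4.4
E[B] = 0.4·(9) + 0.4·(5) + 0.2·(9) = 7.4
Best response: B (7.4 is the largest).

B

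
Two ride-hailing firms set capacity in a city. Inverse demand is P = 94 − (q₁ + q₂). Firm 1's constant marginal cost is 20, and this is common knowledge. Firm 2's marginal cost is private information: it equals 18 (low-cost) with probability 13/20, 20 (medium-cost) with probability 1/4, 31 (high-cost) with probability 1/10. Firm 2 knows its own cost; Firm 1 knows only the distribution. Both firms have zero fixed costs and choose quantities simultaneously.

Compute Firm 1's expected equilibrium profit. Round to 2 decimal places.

Type-c best response for Firm 2: q₂(c) = (94 − c)/2 − q₁/2.
Firm 1 maximizes expected profit; its first-order condition is 94 − 2q₁ − E[q₂] − 20 = 0.
Substituting E[q₂] and solving: E[c₂] = 19.8, so q₁ = (94 − 2·20 + 19.8)/3 = 24.6.
E[P] = 94 − (q₁ + E[q₂]) = 44.6; Firm 1's expected profit = (E[P] − 20)·q₁ = (44.6 − 20)·24.6 = 605.16.

605.16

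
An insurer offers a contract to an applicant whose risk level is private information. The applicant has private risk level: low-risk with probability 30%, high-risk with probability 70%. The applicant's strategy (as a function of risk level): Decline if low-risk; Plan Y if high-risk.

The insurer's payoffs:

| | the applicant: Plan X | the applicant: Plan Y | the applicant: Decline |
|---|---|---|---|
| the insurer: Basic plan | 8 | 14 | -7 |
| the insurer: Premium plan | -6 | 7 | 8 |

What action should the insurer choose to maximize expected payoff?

Basic plan

E[Basic plan] = 0.3·(-7) + 0.7·(14) = 7.7
E[Premium plan] = 0.3·(8) + 0.7·(7) = 7.3
Best response: Basic plan (7.7 is the largest).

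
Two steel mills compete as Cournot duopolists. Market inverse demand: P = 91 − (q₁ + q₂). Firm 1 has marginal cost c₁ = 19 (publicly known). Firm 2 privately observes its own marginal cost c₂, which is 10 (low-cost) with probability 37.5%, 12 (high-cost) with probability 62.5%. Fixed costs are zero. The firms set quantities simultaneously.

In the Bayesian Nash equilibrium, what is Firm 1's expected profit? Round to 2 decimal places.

Type-c best response for Firm 2: q₂(c) = (91 − c)/2 − q₁/2.
Firm 1 maximizes expected profit; its first-order condition is 91 − 2q₁ − E[q₂] − 19 = 0.
Substituting E[q₂] and solving: E[c₂] = 11.25, so q₁ = (91 − 2·19 + 11.25)/3 = 21.4167.
E[P] = 91 − (q₁ + E[q₂]) = 40.4167; Firm 1's expected profit = (E[P] − 19)·q₁ = (40.4167 − 19)·21.4167 = 458.674.

458.67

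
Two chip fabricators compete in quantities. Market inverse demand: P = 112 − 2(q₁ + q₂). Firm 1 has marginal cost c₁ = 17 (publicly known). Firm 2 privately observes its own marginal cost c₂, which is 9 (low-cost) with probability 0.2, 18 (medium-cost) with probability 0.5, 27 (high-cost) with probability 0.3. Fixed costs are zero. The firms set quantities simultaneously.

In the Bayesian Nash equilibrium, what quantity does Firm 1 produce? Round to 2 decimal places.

Type-c best response for Firm 2: q₂(c) = (112 − c)/4 − q₁/2.
Firm 1 maximizes expected profit; its first-order condition is 112 − 4q₁ − 2E[q₂] − 17 = 0.
Substituting E[q₂] and solving: E[c₂] = 18.9, so q₁ = (112 − 2·17 + 18.9)/6 = 16.15.

16.15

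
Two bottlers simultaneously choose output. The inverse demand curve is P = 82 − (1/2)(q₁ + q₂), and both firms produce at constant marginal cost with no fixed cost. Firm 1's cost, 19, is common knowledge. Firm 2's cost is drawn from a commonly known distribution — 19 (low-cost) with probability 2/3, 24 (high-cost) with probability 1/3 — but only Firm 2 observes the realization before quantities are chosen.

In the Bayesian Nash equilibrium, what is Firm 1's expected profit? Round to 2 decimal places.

Each type of Firm 2 best-responds to q₁; Firm 1 best-responds to the expected q₂ over Firm 2's types.
Firm 2 with cost c maximizes (82 − (1/2)(q₁+q₂) − c)·q₂, giving q₂(c) = (82 − c − (1/2)q₁).
E[c₂] = 2/3·19 + 1/3·24 = 20.6667
Firm 1's FOC against E[q₂] yields q₁ = (82 − 2·19 + E[c₂])/(3/2) = (82 − 38 + 20.6667)/(3/2) = 43.1111.
E[P] = 82 − (1/2)·(q₁ + E[q₂]) = 40.5556; Firm 1's expected profit = (E[P] − 19)·q₁ = (40.5556 − 19)·43.1111 = 929.284.

929.28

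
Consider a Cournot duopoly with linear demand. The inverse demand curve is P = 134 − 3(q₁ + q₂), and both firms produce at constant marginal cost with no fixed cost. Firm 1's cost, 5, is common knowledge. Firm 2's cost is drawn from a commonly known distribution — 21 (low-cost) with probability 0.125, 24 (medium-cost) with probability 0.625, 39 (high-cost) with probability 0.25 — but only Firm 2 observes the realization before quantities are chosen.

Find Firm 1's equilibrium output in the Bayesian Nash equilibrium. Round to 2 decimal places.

Type-c best response for Firm 2: q₂(c) = (134 − c)/6 − q₁/2.
Firm 1 maximizes expected profit; its first-order condition is 134 − 6q₁ − 3E[q₂] − 5 = 0.
Substituting E[q₂] and solving: E[c₂] = 27.375, so q₁ = (134 − 2·5 + 27.375)/9 = 16.8194.

16.82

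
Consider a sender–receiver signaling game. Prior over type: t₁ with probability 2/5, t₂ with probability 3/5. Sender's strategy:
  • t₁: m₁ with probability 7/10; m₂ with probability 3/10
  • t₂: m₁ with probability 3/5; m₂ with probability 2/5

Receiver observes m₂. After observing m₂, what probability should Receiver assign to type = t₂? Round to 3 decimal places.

0.667

Apply Bayes' rule using the sender's strategy as the likelihood.
P(m₂) = (2/5)·(3/10) + (3/5)·(2/5) = 9/25
P(t₂ | m₂) = ((3/5)·(2/5)) / (9/25) = (6/25) / (9/25) = 2/3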